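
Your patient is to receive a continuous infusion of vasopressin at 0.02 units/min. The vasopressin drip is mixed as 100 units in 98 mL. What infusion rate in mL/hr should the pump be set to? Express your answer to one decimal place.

1.2 mL/hr

0.02 units/min × 60 min/hr = 1.2 units/hr
Concentration = 100 units ÷ 98 mL = 1.020408 units/mL
Rate = 1.2 units/hr ÷ 1.020408 units/mL = 1.176 mL/hr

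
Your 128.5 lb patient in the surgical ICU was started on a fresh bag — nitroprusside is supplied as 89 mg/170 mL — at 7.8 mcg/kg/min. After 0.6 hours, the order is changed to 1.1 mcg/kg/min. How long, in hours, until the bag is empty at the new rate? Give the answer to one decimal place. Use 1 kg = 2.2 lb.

Initial rate:
Weight = 128.5 lb ÷ 2.2 lb/kg = 58.40909 kg
Dose = 7.8 mcg/kg/min × 58.40909 kg = 455.5909 mcg/min
455.5909 mcg/min × 60 min/hr = 27335.45 mcg/hr
Concentration = 89 mg ÷ 170 mL = 0.5235294 mg/mL = 523.5294 mcg/mL
Rate = 27335.45 mcg/hr ÷ 523.5294 mcg/mL = 52.21379 mL/hr
Volume infused so far = 52.21379 mL/hr × 0.6 hr = 31.32827 mL
Volume remaining = 170 − 31.32827 = 138.6717 mL
New rate:
Dose = 1.1 mcg/kg/min × 58.40909 kg = 64.25 mcg/min
64.25 mcg/min × 60 min/hr = 3855 mcg/hr
Rate = 3855 mcg/hr ÷ 523.5294 mcg/mL = 7.363483 mL/hr
Time remaining = 138.6717 mL ÷ 7.363483 mL/hr = 18.83235 hr

18.8 hours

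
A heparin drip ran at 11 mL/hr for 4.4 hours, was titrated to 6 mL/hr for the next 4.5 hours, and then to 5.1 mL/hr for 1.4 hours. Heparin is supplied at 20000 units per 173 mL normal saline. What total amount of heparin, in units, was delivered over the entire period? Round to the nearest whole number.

Concentration = 20000 units ÷ 173 mL = 115.6069 units/mL
Stage 1: 11 mL/hr × 4.4 hr = 48.4 mL → 48.4 mL × 115.6069 units/mL = 5595.376 units
Stage 2: 6 mL/hr × 4.5 hr = 27 mL → 27 mL × 115.6069 units/mL = 3121.387 units
Stage 3: 5.1 mL/hr × 1.4 hr = 7.14 mL → 7.14 mL × 115.6069 units/mL = 825.4335 units
Total = 5595.376 + 3121.387 + 825.4335 = 9542.197 units

9542 units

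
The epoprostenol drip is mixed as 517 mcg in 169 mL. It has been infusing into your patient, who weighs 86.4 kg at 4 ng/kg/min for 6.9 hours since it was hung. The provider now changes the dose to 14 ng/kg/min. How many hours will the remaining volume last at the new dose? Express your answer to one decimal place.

Initial rate:
Dose = 4 ng/kg/min × 86.4 kg = 345.6 ng/min
345.6 ng/min × 60 min/hr = 20736 ng/hr
Concentration = 517 mcg ÷ 169 mL = 3.059172 mcg/mL = 3059.172 ng/mL
Rate = 20736 ng/hr ÷ 3059.172 ng/mL = 6.778306 mL/hr
Volume infused so far = 6.778306 mL/hr × 6.9 hr = 46.77031 mL
Volume remaining = 169 − 46.77031 = 122.2297 mL
New rate:
Dose = 14 ng/kg/min × 86.4 kg = 1209.6 ng/min
1209.6 ng/min × 60 min/hr = 72576 ng/hr
Rate = 72576 ng/hr ÷ 3059.172 ng/mL = 23.72407 mL/hr
Time remaining = 122.2297 mL ÷ 23.72407 mL/hr = 5.152138 hr

5.2 hours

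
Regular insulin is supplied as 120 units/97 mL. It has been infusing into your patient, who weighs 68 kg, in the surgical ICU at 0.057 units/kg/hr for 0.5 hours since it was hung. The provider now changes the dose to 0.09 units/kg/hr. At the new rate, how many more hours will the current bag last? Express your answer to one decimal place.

Initial rate:
Dose = 0.057 units/kg/hr × 68 kg = 3.876 units/hr
Concentration = 120 units ÷ 97 mL = 1.237113 units/mL
Rate = 3.876 units/hr ÷ 1.237113 units/mL = 3.1331 mL/hr
Volume infused so far = 3.1331 mL/hr × 0.5 hr = 1.56655 mL
Volume remaining = 97 − 1.56655 = 95.43345 mL
New rate:
Dose = 0.09 units/kg/hr × 68 kg = 6.12 units/hr
Rate = 6.12 units/hr ÷ 1.237113 units/mL = 4.947 mL/hr
Time remaining = 95.43345 mL ÷ 4.947 mL/hr = 19.29118 hr

19.3 hours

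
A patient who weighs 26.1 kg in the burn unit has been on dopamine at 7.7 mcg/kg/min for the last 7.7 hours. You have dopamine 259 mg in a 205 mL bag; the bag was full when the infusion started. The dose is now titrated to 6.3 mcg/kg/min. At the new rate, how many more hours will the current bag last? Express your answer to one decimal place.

Initial rate:
Dose = 7.7 mcg/kg/min × 26.1 kg = 200.97 mcg/min
200.97 mcg/min × 60 min/hr = 12058.2 mcg/hr
Concentration = 259 mg ÷ 205 mL = 1.263415 mg/mL = 1263.415 mcg/mL
Rate = 12058.2 mcg/hr ÷ 1263.415 mcg/mL = 9.544135 mL/hr
Volume infused so far = 9.544135 mL/hr × 7.7 hr = 73.48984 mL
Volume remaining = 205 − 73.48984 = 131.5102 mL
New rate:
Dose = 6.3 mcg/kg/min × 26.1 kg = 164.43 mcg/min
164.43 mcg/min × 60 min/hr = 9865.8 mcg/hr
Rate = 9865.8 mcg/hr ÷ 1263.415 mcg/mL = 7.808838 mL/hr
Time remaining = 131.5102 mL ÷ 7.808838 mL/hr = 16.84119 hr

16.8 hours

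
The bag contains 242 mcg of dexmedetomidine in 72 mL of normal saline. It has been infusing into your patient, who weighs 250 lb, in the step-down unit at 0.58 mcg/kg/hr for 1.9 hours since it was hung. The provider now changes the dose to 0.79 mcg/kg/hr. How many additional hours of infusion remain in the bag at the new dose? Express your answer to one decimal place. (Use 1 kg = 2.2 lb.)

Initial rate:
Weight = 250 lb ÷ 2.2 lb/kg = 113.6364 kg
Dose = 0.58 mcg/kg/hr × 113.6364 kg = 65.90909 mcg/hr
Concentration = 242 mcg ÷ 72 mL = 3.361111 mcg/mL
Rate = 65.90909 mcg/hr ÷ 3.361111 mcg/mL = 19.60932 mL/hr
Volume infused so far = 19.60932 mL/hr × 1.9 hr = 37.2577 mL
Volume remaining = 72 − 37.2577 = 34.7423 mL
New rate:
Dose = 0.79 mcg/kg/hr × 113.6364 kg = 89.77273 mcg/hr
Rate = 89.77273 mcg/hr ÷ 3.361111 mcg/mL = 26.70924 mL/hr
Time remaining = 34.7423 mL ÷ 26.70924 mL/hr = 1.300759 hr

1.3 hours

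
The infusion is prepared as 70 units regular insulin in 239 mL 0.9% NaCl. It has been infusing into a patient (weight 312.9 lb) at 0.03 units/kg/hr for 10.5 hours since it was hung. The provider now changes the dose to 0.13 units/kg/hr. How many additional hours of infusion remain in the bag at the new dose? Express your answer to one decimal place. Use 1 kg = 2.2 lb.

Initial rate:
Weight = 312.9 lb ÷ 2.2 lb/kg = 142.2273 kg
Dose = 0.03 units/kg/hr × 142.2273 kg = 4.266818 units/hr
Concentration = 70 units ÷ 239 mL = 0.292887 units/mL
Rate = 4.266818 units/hr ÷ 0.292887 units/mL = 14.56814 mL/hr
Volume infused so far = 14.56814 mL/hr × 10.5 hr = 152.9654 mL
Volume remaining = 239 − 152.9654 = 86.03457 mL
New rate:
Dose = 0.13 units/kg/hr × 142.2273 kg = 18.48955 units/hr
Rate = 18.48955 units/hr ÷ 0.292887 units/mL = 63.12859 mL/hr
Time remaining = 86.03457 mL ÷ 63.12859 mL/hr = 1.362846 hr

1.4 hours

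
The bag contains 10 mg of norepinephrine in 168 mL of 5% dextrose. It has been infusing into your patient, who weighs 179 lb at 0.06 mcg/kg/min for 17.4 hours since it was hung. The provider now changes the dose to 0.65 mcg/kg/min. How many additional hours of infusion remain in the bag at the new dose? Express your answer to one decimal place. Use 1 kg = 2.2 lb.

Initial rate:
Weight = 179 lb ÷ 2.2 lb/kg = 81.36364 kg
Dose = 0.06 mcg/kg/min × 81.36364 kg = 4.881818 mcg/min
4.881818 mcg/min × 60 min/hr = 292.9091 mcg/hr
Concentration = 10 mg ÷ 168 mL = 0.05952381 mg/mL = 59.52381 mcg/mL
Rate = 292.9091 mcg/hr ÷ 59.52381 mcg/mL = 4.920873 mL/hr
Volume infused so far = 4.920873 mL/hr × 17.4 hr = 85.62319 mL
Volume remaining = 168 − 85.62319 = 82.37681 mL
New rate:
Dose = 0.65 mcg/kg/min × 81.36364 kg = 52.88636 mcg/min
52.88636 mcg/min × 60 min/hr = 3173.182 mcg/hr
Rate = 3173.182 mcg/hr ÷ 59.52381 mcg/mL = 53.30945 mL/hr
Time remaining = 82.37681 mL ÷ 53.30945 mL/hr = 1.545257 hr

1.5 hours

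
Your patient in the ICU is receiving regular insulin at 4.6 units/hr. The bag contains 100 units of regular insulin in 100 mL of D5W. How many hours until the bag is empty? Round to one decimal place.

Concentration = 100 units ÷ 100 mL = 1 units/mL
Rate = 4.6 units/hr ÷ 1 units/mL = 4.6 mL/hr
Duration = 100 mL ÷ 4.6 mL/hr = 21.73913 hr

21.7 hours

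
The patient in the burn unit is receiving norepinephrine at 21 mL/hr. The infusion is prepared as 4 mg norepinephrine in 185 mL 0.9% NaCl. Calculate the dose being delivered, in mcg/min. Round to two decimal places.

Concentration = 4 mg ÷ 185 mL = 0.02162162 mg/mL = 21.62162 mcg/mL
Drug rate = 21 mL/hr × 21.62162 mcg/mL = 454.0541 mcg/hr
454.0541 mcg/hr ÷ 60 min/hr = 7.567568 mcg/min

7.57 mcg/min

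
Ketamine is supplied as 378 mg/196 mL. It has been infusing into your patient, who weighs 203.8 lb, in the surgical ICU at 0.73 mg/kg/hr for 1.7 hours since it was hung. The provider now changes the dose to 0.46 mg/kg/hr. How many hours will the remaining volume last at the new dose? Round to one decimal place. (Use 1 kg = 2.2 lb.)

Initial rate:
Weight = 203.8 lb ÷ 2.2 lb/kg = 92.63636 kg
Dose = 0.73 mg/kg/hr × 92.63636 kg = 67.62455 mg/hr
Concentration = 378 mg ÷ 196 mL = 1.928571 mg/mL
Rate = 67.62455 mg/hr ÷ 1.928571 mg/mL = 35.06458 mL/hr
Volume infused so far = 35.06458 mL/hr × 1.7 hr = 59.60978 mL
Volume remaining = 196 − 59.60978 = 136.3902 mL
New rate:
Dose = 0.46 mg/kg/hr × 92.63636 kg = 42.61273 mg/hr
Rate = 42.61273 mg/hr ÷ 1.928571 mg/mL = 22.09549 mL/hr
Time remaining = 136.3902 mL ÷ 22.09549 mL/hr = 6.172763 hr

6.2 hours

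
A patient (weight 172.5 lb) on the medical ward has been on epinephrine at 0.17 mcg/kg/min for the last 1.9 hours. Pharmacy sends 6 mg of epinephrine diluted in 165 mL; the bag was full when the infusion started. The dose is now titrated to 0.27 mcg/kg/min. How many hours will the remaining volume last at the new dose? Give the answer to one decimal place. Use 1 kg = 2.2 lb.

3.5 hours

Initial rate:
Weight = 172.5 lb ÷ 2.2 lb/kg = 78.40909 kg
Dose = 0.17 mcg/kg/min × 78.40909 kg = 13.32955 mcg/min
13.32955 mcg/min × 60 min/hr = 799.7727 mcg/hr
Concentration = 6 mg ÷ 165 mL = 0.03636364 mg/mL = 36.36364 mcg/mL
Rate = 799.7727 mcg/hr ÷ 36.36364 mcg/mL = 21.99375 mL/hr
Volume infused so far = 21.99375 mL/hr × 1.9 hr = 41.78812 mL
Volume remaining = 165 − 41.78812 = 123.2119 mL
New rate:
Dose = 0.27 mcg/kg/min × 78.40909 kg = 21.17045 mcg/min
21.17045 mcg/min × 60 min/hr = 1270.227 mcg/hr
Rate = 1270.227 mcg/hr ÷ 36.36364 mcg/mL = 34.93125 mL/hr
Time remaining = 123.2119 mL ÷ 34.93125 mL/hr = 3.527268 hr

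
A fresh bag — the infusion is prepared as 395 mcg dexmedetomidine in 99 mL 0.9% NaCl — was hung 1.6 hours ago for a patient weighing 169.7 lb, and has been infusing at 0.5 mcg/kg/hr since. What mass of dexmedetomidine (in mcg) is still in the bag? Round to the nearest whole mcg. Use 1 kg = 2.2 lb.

Weight = 169.7 lb ÷ 2.2 lb/kg = 77.13636 kg
Dose = 0.5 mcg/kg/hr × 77.13636 kg = 38.56818 mcg/hr
Concentration = 395 mcg ÷ 99 mL = 3.989899 mcg/mL
Rate = 38.56818 mcg/hr ÷ 3.989899 mcg/mL = 9.666456 mL/hr
Volume infused = 9.666456 mL/hr × 1.6 hr = 15.46633 mL
Volume remaining = 99 − 15.46633 = 83.53367 mL
Drug remaining = 83.53367 mL × 3.989899 mcg/mL = 333.2909 mcg

333 mcg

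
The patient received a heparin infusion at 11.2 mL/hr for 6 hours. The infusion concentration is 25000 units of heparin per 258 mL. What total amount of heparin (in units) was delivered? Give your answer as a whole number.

Concentration = 25000 units ÷ 258 mL = 96.89922 units/mL
Drug rate = 11.2 mL/hr × 96.89922 units/mL = 1085.271 units/hr
Total = 1085.271 units/hr × 6 hr = 6511.628 units

6512 units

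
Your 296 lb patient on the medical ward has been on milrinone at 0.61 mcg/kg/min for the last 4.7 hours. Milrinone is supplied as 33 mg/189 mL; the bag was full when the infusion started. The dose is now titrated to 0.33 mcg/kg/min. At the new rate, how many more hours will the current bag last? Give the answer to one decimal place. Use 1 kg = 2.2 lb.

Initial rate:
Weight = 296 lb ÷ 2.2 lb/kg = 134.5455 kg
Dose = 0.61 mcg/kg/min × 134.5455 kg = 82.07273 mcg/min
82.07273 mcg/min × 60 min/hr = 4924.364 mcg/hr
Concentration = 33 mg ÷ 189 mL = 0.1746032 mg/mL = 174.6032 mcg/mL
Rate = 4924.364 mcg/hr ÷ 174.6032 mcg/mL = 28.20317 mL/hr
Volume infused so far = 28.20317 mL/hr × 4.7 hr = 132.5549 mL
Volume remaining = 189 − 132.5549 = 56.44508 mL
New rate:
Dose = 0.33 mcg/kg/min × 134.5455 kg = 44.4 mcg/min
44.4 mcg/min × 60 min/hr = 2664 mcg/hr
Rate = 2664 mcg/hr ÷ 174.6032 mcg/mL = 15.25745 mL/hr
Time remaining = 56.44508 mL ÷ 15.25745 mL/hr = 3.699509 hr

3.7 hours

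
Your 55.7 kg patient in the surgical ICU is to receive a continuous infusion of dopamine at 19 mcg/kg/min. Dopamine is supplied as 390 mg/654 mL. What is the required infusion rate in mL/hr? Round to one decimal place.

Dose = 19 mcg/kg/min × 55.7 kg = 1058.3 mcg/min
1058.3 mcg/min × 60 min/hr = 63498 mcg/hr
Concentration = 390 mg ÷ 654 mL = 0.5963303 mg/mL = 596.3303 mcg/mL
Rate = 63498 mcg/hr ÷ 596.3303 mcg/mL = 106.4813 mL/hr

106.5 mL/hr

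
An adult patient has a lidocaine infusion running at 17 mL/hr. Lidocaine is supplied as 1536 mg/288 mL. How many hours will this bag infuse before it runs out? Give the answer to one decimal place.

Duration = 288 mL ÷ 17 mL/hr = 16.94118 hr

16.9 hours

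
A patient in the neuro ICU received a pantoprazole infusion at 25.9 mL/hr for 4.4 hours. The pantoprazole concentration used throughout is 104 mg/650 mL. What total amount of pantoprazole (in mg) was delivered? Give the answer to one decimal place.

Concentration = 104 mg ÷ 650 mL = 0.16 mg/mL
Drug rate = 25.9 mL/hr × 0.16 mg/mL = 4.144 mg/hr
Total = 4.144 mg/hr × 4.4 hr = 18.2336 mg

18.2 mg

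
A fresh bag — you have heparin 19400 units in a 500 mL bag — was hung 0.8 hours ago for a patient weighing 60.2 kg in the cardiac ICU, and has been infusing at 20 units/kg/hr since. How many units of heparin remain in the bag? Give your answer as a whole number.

Dose = 20 units/kg/hr × 60.2 kg = 1204 units/hr
Concentration = 19400 units ÷ 500 mL = 38.8 units/mL
Rate = 1204 units/hr ÷ 38.8 units/mL = 31.03093 mL/hr
Volume infused = 31.03093 mL/hr × 0.8 hr = 24.82474 mL
Volume remaining = 500 − 24.82474 = 475.1753 mL
Drug remaining = 475.1753 mL × 38.8 units/mL = 18436.8 units

18437 units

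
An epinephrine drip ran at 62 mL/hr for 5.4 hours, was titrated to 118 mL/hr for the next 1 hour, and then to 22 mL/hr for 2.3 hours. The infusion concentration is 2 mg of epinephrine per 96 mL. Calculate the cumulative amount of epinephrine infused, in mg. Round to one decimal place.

10.5 mg

Concentration = 2 mg ÷ 96 mL = 0.02083333 mg/mL
Stage 1: 62 mL/hr × 5.4 hr = 334.8 mL → 334.8 mL × 0.02083333 mg/mL = 6.975 mg
Stage 2: 118 mL/hr × 1 hr = 118 mL → 118 mL × 0.02083333 mg/mL = 2.458333 mg
Stage 3: 22 mL/hr × 2.3 hr = 50.6 mL → 50.6 mL × 0.02083333 mg/mL = 1.054167 mg
Total = 6.975 + 2.458333 + 1.054167 = 10.4875 mg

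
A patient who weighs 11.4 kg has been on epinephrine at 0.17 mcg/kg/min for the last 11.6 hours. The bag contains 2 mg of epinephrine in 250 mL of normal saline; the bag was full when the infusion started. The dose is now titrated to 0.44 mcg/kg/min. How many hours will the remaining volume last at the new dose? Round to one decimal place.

2.2 hours

Initial rate:
Dose = 0.17 mcg/kg/min × 11.4 kg = 1.938 mcg/min
1.938 mcg/min × 60 min/hr = 116.28 mcg/hr
Concentration = 2 mg ÷ 250 mL = 0.008 mg/mL = 8 mcg/mL
Rate = 116.28 mcg/hr ÷ 8 mcg/mL = 14.535 mL/hr
Volume infused so far = 14.535 mL/hr × 11.6 hr = 168.606 mL
Volume remaining = 250 − 168.606 = 81.394 mL
New rate:
Dose = 0.44 mcg/kg/min × 11.4 kg = 5.016 mcg/min
5.016 mcg/min × 60 min/hr = 300.96 mcg/hr
Rate = 300.96 mcg/hr ÷ 8 mcg/mL = 37.62 mL/hr
Time remaining = 81.394 mL ÷ 37.62 mL/hr = 2.163583 hr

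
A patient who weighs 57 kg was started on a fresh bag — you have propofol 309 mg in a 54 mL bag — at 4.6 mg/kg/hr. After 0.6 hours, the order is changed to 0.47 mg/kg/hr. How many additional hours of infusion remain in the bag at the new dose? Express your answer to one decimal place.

Initial rate:
Dose = 4.6 mg/kg/hr × 57 kg = 262.2 mg/hr
Concentration = 309 mg ÷ 54 mL = 5.722222 mg/mL
Rate = 262.2 mg/hr ÷ 5.722222 mg/mL = 45.82136 mL/hr
Volume infused so far = 45.82136 mL/hr × 0.6 hr = 27.49282 mL
Volume remaining = 54 − 27.49282 = 26.50718 mL
New rate:
Dose = 0.47 mg/kg/hr × 57 kg = 26.79 mg/hr
Rate = 26.79 mg/hr ÷ 5.722222 mg/mL = 4.681748 mL/hr
Time remaining = 26.50718 mL ÷ 4.681748 mL/hr = 5.661814 hr

5.7 hours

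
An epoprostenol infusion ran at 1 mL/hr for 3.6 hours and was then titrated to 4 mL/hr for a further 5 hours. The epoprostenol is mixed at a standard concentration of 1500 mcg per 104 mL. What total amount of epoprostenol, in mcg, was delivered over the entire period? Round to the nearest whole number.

Concentration = 1500 mcg ÷ 104 mL = 14.42308 mcg/mL
Stage 1: 1 mL/hr × 3.6 hr = 3.6 mL → 3.6 mL × 14.42308 mcg/mL = 51.92308 mcg
Stage 2: 4 mL/hr × 5 hr = 20 mL → 20 mL × 14.42308 mcg/mL = 288.4615 mcg
Total = 51.92308 + 288.4615 = 340.3846 mcg

340 mcg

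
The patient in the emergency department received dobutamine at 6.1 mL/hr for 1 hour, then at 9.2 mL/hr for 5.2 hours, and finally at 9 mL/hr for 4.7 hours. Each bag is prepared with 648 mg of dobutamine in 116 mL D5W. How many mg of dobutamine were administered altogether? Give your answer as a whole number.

538 mg

Concentration = 648 mg ÷ 116 mL = 5.586207 mg/mL
Stage 1: 6.1 mL/hr × 1 hr = 6.1 mL → 6.1 mL × 5.586207 mg/mL = 34.07586 mg
Stage 2: 9.2 mL/hr × 5.2 hr = 47.84 mL → 47.84 mL × 5.586207 mg/mL = 267.2441 mg
Stage 3: 9 mL/hr × 4.7 hr = 42.3 mL → 42.3 mL × 5.586207 mg/mL = 236.2966 mg
Total = 34.07586 + 267.2441 + 236.2966 = 537.6166 mg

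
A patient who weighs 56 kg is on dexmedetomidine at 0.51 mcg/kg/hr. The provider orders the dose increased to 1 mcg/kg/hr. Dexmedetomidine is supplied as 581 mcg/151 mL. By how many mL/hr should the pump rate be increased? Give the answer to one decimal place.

At the current dose:
Dose = 0.51 mcg/kg/hr × 56 kg = 28.56 mcg/hr
Concentration = 581 mcg ÷ 151 mL = 3.847682 mcg/mL
Rate = 28.56 mcg/hr ÷ 3.847682 mcg/mL = 7.422651 mL/hr
At the new dose:
Dose = 1 mcg/kg/hr × 56 kg = 56 mcg/hr
Rate = 56 mcg/hr ÷ 3.847682 mcg/mL = 14.55422 mL/hr
Change = 14.55422 − 7.422651 = 7.131566 mL/hr → 7.131566 mL/hr increase

7.1 mL/hr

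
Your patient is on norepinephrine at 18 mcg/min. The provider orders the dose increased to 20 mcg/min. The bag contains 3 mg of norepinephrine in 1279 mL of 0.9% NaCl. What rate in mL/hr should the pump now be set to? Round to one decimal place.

20 mcg/min × 60 min/hr = 1200 mcg/hr
Concentration = 3 mg ÷ 1279 mL = 0.002345582 mg/mL = 2.345582 mcg/mL
Rate = 1200 mcg/hr ÷ 2.345582 mcg/mL = 511.6 mL/hr

511.6 mL/hr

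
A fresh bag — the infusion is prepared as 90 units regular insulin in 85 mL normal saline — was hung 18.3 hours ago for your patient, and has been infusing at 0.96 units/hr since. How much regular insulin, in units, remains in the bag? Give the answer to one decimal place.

72.4 units

Concentration = 90 units ÷ 85 mL = 1.058824 units/mL
Rate = 0.96 units/hr ÷ 1.058824 units/mL = 0.9066667 mL/hr
Volume infused = 0.9066667 mL/hr × 18.3 hr = 16.592 mL
Volume remaining = 85 − 16.592 = 68.408 mL
Drug remaining = 68.408 mL × 1.058824 units/mL = 72.432 units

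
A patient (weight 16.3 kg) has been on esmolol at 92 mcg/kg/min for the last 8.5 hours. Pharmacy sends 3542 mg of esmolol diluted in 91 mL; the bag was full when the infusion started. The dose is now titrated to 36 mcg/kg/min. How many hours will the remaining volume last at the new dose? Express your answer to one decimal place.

78.9 hours

Initial rate:
Dose = 92 mcg/kg/min × 16.3 kg = 1499.6 mcg/min
1499.6 mcg/min × 60 min/hr = 89976 mcg/hr
Concentration = 3542 mg ÷ 91 mL = 38.92308 mg/mL = 38923.08 mcg/mL
Rate = 89976 mcg/hr ÷ 38923.08 mcg/mL = 2.311636 mL/hr
Volume infused so far = 2.311636 mL/hr × 8.5 hr = 19.64891 mL
Volume remaining = 91 − 19.64891 = 71.35109 mL
New rate:
Dose = 36 mcg/kg/min × 16.3 kg = 586.8 mcg/min
586.8 mcg/min × 60 min/hr = 35208 mcg/hr
Rate = 35208 mcg/hr ÷ 38923.08 mcg/mL = 0.9045534 mL/hr
Time remaining = 71.35109 mL ÷ 0.9045534 mL/hr = 78.87991 hr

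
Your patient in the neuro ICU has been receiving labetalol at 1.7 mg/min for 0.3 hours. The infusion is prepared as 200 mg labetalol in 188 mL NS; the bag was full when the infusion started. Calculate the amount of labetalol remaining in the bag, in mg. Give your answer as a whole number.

169 mg

1.7 mg/min × 60 min/hr = 102 mg/hr
Concentration = 200 mg ÷ 188 mL = 1.06383 mg/mL
Rate = 102 mg/hr ÷ 1.06383 mg/mL = 95.88 mL/hr
Volume infused = 95.88 mL/hr × 0.3 hr = 28.764 mL
Volume remaining = 188 − 28.764 = 159.236 mL
Drug remaining = 159.236 mL × 1.06383 mg/mL = 169.4 mg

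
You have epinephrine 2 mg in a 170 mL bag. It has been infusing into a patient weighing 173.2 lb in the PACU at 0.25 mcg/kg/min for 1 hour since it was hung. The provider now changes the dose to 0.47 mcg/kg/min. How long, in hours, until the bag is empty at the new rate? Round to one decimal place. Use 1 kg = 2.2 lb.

0.4 hours

Initial rate:
Weight = 173.2 lb ÷ 2.2 lb/kg = 78.72727 kg
Dose = 0.25 mcg/kg/min × 78.72727 kg = 19.68182 mcg/min
19.68182 mcg/min × 60 min/hr = 1180.909 mcg/hr
Concentration = 2 mg ÷ 170 mL = 0.01176471 mg/mL = 11.76471 mcg/mL
Rate = 1180.909 mcg/hr ÷ 11.76471 mcg/mL = 100.3773 mL/hr
Volume infused so far = 100.3773 mL/hr × 1 hr = 100.3773 mL
Volume remaining = 170 − 100.3773 = 69.62273 mL
New rate:
Dose = 0.47 mcg/kg/min × 78.72727 kg = 37.00182 mcg/min
37.00182 mcg/min × 60 min/hr = 2220.109 mcg/hr
Rate = 2220.109 mcg/hr ÷ 11.76471 mcg/mL = 188.7093 mL/hr
Time remaining = 69.62273 mL ÷ 188.7093 mL/hr = 0.3689417 hr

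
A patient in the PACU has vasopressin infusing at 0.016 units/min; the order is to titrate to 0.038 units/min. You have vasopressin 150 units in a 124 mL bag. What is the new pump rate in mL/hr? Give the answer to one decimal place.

0.038 units/min × 60 min/hr = 2.28 units/hr
Concentration = 150 units ÷ 124 mL = 1.209677 units/mL
Rate = 2.28 units/hr ÷ 1.209677 units/mL = 1.8848 mL/hr

1.9 mL/hr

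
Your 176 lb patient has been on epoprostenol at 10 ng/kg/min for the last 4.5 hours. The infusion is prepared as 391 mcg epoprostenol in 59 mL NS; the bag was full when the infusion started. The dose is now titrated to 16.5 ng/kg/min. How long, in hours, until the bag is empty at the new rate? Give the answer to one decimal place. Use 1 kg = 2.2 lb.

Initial rate:
Weight = 176 lb ÷ 2.2 lb/kg = 80 kg
Dose = 10 ng/kg/min × 80 kg = 800 ng/min
800 ng/min × 60 min/hr = 48000 ng/hr
Concentration = 391 mcg ÷ 59 mL = 6.627119 mcg/mL = 6627.119 ng/mL
Rate = 48000 ng/hr ÷ 6627.119 ng/mL = 7.242967 mL/hr
Volume infused so far = 7.242967 mL/hr × 4.5 hr = 32.59335 mL
Volume remaining = 59 − 32.59335 = 26.40665 mL
New rate:
Dose = 16.5 ng/kg/min × 80 kg = 1320 ng/min
1320 ng/min × 60 min/hr = 79200 ng/hr
Rate = 79200 ng/hr ÷ 6627.119 ng/mL = 11.9509 mL/hr
Time remaining = 26.40665 mL ÷ 11.9509 mL/hr = 2.209596 hr

2.2 hours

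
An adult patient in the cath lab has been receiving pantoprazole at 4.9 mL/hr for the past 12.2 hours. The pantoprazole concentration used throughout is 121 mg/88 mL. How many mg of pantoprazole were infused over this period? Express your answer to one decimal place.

Concentration = 121 mg ÷ 88 mL = 1.375 mg/mL
Drug rate = 4.9 mL/hr × 1.375 mg/mL = 6.7375 mg/hr
Total = 6.7375 mg/hr × 12.2 hr = 82.1975 mg

82.2 mg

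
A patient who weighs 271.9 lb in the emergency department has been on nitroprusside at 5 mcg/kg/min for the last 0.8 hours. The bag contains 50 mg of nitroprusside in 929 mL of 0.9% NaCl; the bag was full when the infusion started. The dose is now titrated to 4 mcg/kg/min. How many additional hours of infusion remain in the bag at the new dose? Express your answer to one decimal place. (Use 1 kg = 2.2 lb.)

Initial rate:
Weight = 271.9 lb ÷ 2.2 lb/kg = 123.5909 kg
Dose = 5 mcg/kg/min × 123.5909 kg = 617.9545 mcg/min
617.9545 mcg/min × 60 min/hr = 37077.27 mcg/hr
Concentration = 50 mg ÷ 929 mL = 0.05382131 mg/mL = 53.82131 mcg/mL
Rate = 37077.27 mcg/hr ÷ 53.82131 mcg/mL = 688.8957 mL/hr
Volume infused so far = 688.8957 mL/hr × 0.8 hr = 551.1166 mL
Volume remaining = 929 − 551.1166 = 377.8834 mL
New rate:
Dose = 4 mcg/kg/min × 123.5909 kg = 494.3636 mcg/min
494.3636 mcg/min × 60 min/hr = 29661.82 mcg/hr
Rate = 29661.82 mcg/hr ÷ 53.82131 mcg/mL = 551.1166 mL/hr
Time remaining = 377.8834 mL ÷ 551.1166 mL/hr = 0.6856688 hr

0.7 hours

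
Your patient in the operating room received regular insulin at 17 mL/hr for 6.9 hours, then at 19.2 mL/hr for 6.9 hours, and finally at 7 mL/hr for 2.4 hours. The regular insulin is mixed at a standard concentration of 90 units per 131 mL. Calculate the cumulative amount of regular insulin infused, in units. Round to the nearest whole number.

183 units

Concentration = 90 units ÷ 131 mL = 0.6870229 units/mL
Stage 1: 17 mL/hr × 6.9 hr = 117.3 mL → 117.3 mL × 0.6870229 units/mL = 80.58779 units
Stage 2: 19.2 mL/hr × 6.9 hr = 132.48 mL → 132.48 mL × 0.6870229 units/mL = 91.01679 units
Stage 3: 7 mL/hr × 2.4 hr = 16.8 mL → 16.8 mL × 0.6870229 units/mL = 11.54198 units
Total = 80.58779 + 91.01679 + 11.54198 = 183.1466 units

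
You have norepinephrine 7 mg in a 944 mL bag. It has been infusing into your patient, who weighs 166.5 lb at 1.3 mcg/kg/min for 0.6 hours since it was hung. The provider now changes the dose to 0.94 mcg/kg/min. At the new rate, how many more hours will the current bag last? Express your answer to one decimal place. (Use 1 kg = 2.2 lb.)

0.8 hours

Initial rate:
Weight = 166.5 lb ÷ 2.2 lb/kg = 75.68182 kg
Dose = 1.3 mcg/kg/min × 75.68182 kg = 98.38636 mcg/min
98.38636 mcg/min × 60 min/hr = 5903.182 mcg/hr
Concentration = 7 mg ÷ 944 mL = 0.007415254 mg/mL = 7.415254 mcg/mL
Rate = 5903.182 mcg/hr ÷ 7.415254 mcg/mL = 796.0862 mL/hr
Volume infused so far = 796.0862 mL/hr × 0.6 hr = 477.6517 mL
Volume remaining = 944 − 477.6517 = 466.3483 mL
New rate:
Dose = 0.94 mcg/kg/min × 75.68182 kg = 71.14091 mcg/min
71.14091 mcg/min × 60 min/hr = 4268.455 mcg/hr
Rate = 4268.455 mcg/hr ÷ 7.415254 mcg/mL = 575.6316 mL/hr
Time remaining = 466.3483 mL ÷ 575.6316 mL/hr = 0.8101506 hr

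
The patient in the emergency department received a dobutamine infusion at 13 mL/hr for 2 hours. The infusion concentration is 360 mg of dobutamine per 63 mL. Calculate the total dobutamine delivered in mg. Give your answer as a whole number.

149 mg

Concentration = 360 mg ÷ 63 mL = 5.714286 mg/mL = 5714.286 mcg/mL
Drug rate = 13 mL/hr × 5714.286 mcg/mL = 74285.71 mcg/hr
Total = 74285.71 mcg/hr × 2 hr = 148571.4 mcg = 148.5714 mg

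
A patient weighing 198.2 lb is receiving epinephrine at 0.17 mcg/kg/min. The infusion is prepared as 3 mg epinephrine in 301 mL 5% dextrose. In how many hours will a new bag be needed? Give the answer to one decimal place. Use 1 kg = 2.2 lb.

3.3 hours

Weight = 198.2 lb ÷ 2.2 lb/kg = 90.09091 kg
Dose = 0.17 mcg/kg/min × 90.09091 kg = 15.31545 mcg/min
15.31545 mcg/min × 60 min/hr = 918.9273 mcg/hr
Concentration = 3 mg ÷ 301 mL = 0.009966777 mg/mL = 9.966777 mcg/mL
Rate = 918.9273 mcg/hr ÷ 9.966777 mcg/mL = 92.19904 mL/hr
Duration = 301 mL ÷ 92.19904 mL/hr = 3.264676 hr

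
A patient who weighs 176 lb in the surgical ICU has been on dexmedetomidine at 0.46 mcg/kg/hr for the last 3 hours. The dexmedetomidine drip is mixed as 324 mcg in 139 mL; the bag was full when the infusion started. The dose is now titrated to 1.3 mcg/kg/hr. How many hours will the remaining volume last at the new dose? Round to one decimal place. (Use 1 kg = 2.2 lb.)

2.1 hours

Initial rate:
Weight = 176 lb ÷ 2.2 lb/kg = 80 kg
Dose = 0.46 mcg/kg/hr × 80 kg = 36.8 mcg/hr
Concentration = 324 mcg ÷ 139 mL = 2.330935 mcg/mL
Rate = 36.8 mcg/hr ÷ 2.330935 mcg/mL = 15.78765 mL/hr
Volume infused so far = 15.78765 mL/hr × 3 hr = 47.36296 mL
Volume remaining = 139 − 47.36296 = 91.63704 mL
New rate:
Dose = 1.3 mcg/kg/hr × 80 kg = 104 mcg/hr
Rate = 104 mcg/hr ÷ 2.330935 mcg/mL = 44.61728 mL/hr
Time remaining = 91.63704 mL ÷ 44.61728 mL/hr = 2.053846 hr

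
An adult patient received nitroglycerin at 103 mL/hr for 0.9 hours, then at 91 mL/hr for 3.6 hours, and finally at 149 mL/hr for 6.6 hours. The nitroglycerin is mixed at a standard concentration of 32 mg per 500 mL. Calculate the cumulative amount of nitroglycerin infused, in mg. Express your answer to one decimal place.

Concentration = 32 mg ÷ 500 mL = 0.064 mg/mL
Stage 1: 103 mL/hr × 0.9 hr = 92.7 mL → 92.7 mL × 0.064 mg/mL = 5.9328 mg
Stage 2: 91 mL/hr × 3.6 hr = 327.6 mL → 327.6 mL × 0.064 mg/mL = 20.9664 mg
Stage 3: 149 mL/hr × 6.6 hr = 983.4 mL → 983.4 mL × 0.064 mg/mL = 62.9376 mg
Total = 5.9328 + 20.9664 + 62.9376 = 89.8368 mg

89.8 mg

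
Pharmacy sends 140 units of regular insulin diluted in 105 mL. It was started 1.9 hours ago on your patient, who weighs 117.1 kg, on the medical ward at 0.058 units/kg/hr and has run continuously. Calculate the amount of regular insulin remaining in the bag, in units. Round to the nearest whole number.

127 units

Dose = 0.058 units/kg/hr × 117.1 kg = 6.7918 units/hr
Concentration = 140 units ÷ 105 mL = 1.333333 units/mL
Rate = 6.7918 units/hr ÷ 1.333333 units/mL = 5.09385 mL/hr
Volume infused = 5.09385 mL/hr × 1.9 hr = 9.678315 mL
Volume remaining = 105 − 9.678315 = 95.32169 mL
Drug remaining = 95.32169 mL × 1.333333 units/mL = 127.0956 units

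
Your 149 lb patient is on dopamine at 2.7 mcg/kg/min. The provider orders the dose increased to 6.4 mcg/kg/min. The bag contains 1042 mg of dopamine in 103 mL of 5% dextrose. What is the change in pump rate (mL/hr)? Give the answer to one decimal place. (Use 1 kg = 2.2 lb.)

At the current dose:
Weight = 149 lb ÷ 2.2 lb/kg = 67.72727 kg
Dose = 2.7 mcg/kg/min × 67.72727 kg = 182.8636 mcg/min
182.8636 mcg/min × 60 min/hr = 10971.82 mcg/hr
Concentration = 1042 mg ÷ 103 mL = 10.1165 mg/mL = 10116.5 mcg/mL
Rate = 10971.82 mcg/hr ÷ 10116.5 mcg/mL = 1.084546 mL/hr
At the new dose:
Dose = 6.4 mcg/kg/min × 67.72727 kg = 433.4545 mcg/min
433.4545 mcg/min × 60 min/hr = 26007.27 mcg/hr
Rate = 26007.27 mcg/hr ÷ 10116.5 mcg/mL = 2.570776 mL/hr
Change = 2.570776 − 1.084546 = 1.48623 mL/hr → 1.48623 mL/hr increase

1.5 mL/hr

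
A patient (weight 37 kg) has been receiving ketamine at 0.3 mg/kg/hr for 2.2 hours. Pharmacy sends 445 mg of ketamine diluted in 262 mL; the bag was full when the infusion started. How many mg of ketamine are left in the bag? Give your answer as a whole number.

421 mg

Dose = 0.3 mg/kg/hr × 37 kg = 11.1 mg/hr
Concentration = 445 mg ÷ 262 mL = 1.698473 mg/mL
Rate = 11.1 mg/hr ÷ 1.698473 mg/mL = 6.535281 mL/hr
Volume infused = 6.535281 mL/hr × 2.2 hr = 14.37762 mL
Volume remaining = 262 − 14.37762 = 247.6224 mL
Drug remaining = 247.6224 mL × 1.698473 mg/mL = 420.58 mg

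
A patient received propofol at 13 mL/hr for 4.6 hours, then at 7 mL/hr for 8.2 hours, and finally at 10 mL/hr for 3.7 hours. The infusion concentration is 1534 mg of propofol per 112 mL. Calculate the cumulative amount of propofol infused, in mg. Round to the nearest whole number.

Concentration = 1534 mg ÷ 112 mL = 13.69643 mg/mL
Stage 1: 13 mL/hr × 4.6 hr = 59.8 mL → 59.8 mL × 13.69643 mg/mL = 819.0464 mg
Stage 2: 7 mL/hr × 8.2 hr = 57.4 mL → 57.4 mL × 13.69643 mg/mL = 786.175 mg
Stage 3: 10 mL/hr × 3.7 hr = 37 mL → 37 mL × 13.69643 mg/mL = 506.7679 mg
Total = 819.0464 + 786.175 + 506.7679 = 2111.989 mg

2112 mg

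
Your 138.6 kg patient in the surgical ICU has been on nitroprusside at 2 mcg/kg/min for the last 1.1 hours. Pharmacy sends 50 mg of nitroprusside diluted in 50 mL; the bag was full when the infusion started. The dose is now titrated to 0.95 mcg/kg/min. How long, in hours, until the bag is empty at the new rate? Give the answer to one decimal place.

Initial rate:
Dose = 2 mcg/kg/min × 138.6 kg = 277.2 mcg/min
277.2 mcg/min × 60 min/hr = 16632 mcg/hr
Concentration = 50 mg ÷ 50 mL = 1 mg/mL = 1000 mcg/mL
Rate = 16632 mcg/hr ÷ 1000 mcg/mL = 16.632 mL/hr
Volume infused so far = 16.632 mL/hr × 1.1 hr = 18.2952 mL
Volume remaining = 50 − 18.2952 = 31.7048 mL
New rate:
Dose = 0.95 mcg/kg/min × 138.6 kg = 131.67 mcg/min
131.67 mcg/min × 60 min/hr = 7900.2 mcg/hr
Rate = 7900.2 mcg/hr ÷ 1000 mcg/mL = 7.9002 mL/hr
Time remaining = 31.7048 mL ÷ 7.9002 mL/hr = 4.013164 hr

4.0 hours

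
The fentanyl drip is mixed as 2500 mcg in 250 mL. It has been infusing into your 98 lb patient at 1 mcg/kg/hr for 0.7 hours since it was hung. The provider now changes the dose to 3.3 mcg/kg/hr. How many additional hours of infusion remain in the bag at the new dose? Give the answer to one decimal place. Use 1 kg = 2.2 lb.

Initial rate:
Weight = 98 lb ÷ 2.2 lb/kg = 44.54545 kg
Dose = 1 mcg/kg/hr × 44.54545 kg = 44.54545 mcg/hr
Concentration = 2500 mcg ÷ 250 mL = 10 mcg/mL
Rate = 44.54545 mcg/hr ÷ 10 mcg/mL = 4.454545 mL/hr
Volume infused so far = 4.454545 mL/hr × 0.7 hr = 3.118182 mL
Volume remaining = 250 − 3.118182 = 246.8818 mL
New rate:
Dose = 3.3 mcg/kg/hr × 44.54545 kg = 147 mcg/hr
Rate = 147 mcg/hr ÷ 10 mcg/mL = 14.7 mL/hr
Time remaining = 246.8818 mL ÷ 14.7 mL/hr = 16.79468 hr

16.8 hours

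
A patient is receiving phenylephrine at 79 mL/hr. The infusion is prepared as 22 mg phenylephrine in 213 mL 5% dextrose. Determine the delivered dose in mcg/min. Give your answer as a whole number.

136 mcg/min

Concentration = 22 mg ÷ 213 mL = 0.1032864 mg/mL = 103.2864 mcg/mL
Drug rate = 79 mL/hr × 103.2864 mcg/mL = 8159.624 mcg/hr
8159.624 mcg/hr ÷ 60 min/hr = 135.9937 mcg/min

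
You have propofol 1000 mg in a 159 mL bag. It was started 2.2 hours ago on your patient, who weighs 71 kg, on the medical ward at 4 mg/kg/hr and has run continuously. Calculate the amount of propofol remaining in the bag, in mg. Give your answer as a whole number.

375 mg

Dose = 4 mg/kg/hr × 71 kg = 284 mg/hr
Concentration = 1000 mg ÷ 159 mL = 6.289308 mg/mL
Rate = 284 mg/hr ÷ 6.289308 mg/mL = 45.156 mL/hr
Volume infused = 45.156 mL/hr × 2.2 hr = 99.3432 mL
Volume remaining = 159 − 99.3432 = 59.6568 mL
Drug remaining = 59.6568 mL × 6.289308 mg/mL = 375.2 mg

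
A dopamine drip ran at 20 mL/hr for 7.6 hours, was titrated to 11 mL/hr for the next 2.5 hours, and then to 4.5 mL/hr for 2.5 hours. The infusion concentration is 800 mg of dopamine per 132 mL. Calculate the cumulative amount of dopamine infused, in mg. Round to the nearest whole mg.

1156 mg

Concentration = 800 mg ÷ 132 mL = 6.060606 mg/mL
Stage 1: 20 mL/hr × 7.6 hr = 152 mL → 152 mL × 6.060606 mg/mL = 921.2121 mg
Stage 2: 11 mL/hr × 2.5 hr = 27.5 mL → 27.5 mL × 6.060606 mg/mL = 166.6667 mg
Stage 3: 4.5 mL/hr × 2.5 hr = 11.25 mL → 11.25 mL × 6.060606 mg/mL = 68.18182 mg
Total = 921.2121 + 166.6667 + 68.18182 = 1156.061 mg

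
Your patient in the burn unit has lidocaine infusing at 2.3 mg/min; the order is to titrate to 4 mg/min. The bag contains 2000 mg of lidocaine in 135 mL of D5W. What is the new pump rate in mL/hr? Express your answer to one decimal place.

16.2 mL/hr

4 mg/min × 60 min/hr = 240 mg/hr
Concentration = 2000 mg ÷ 135 mL = 14.81481 mg/mL
Rate = 240 mg/hr ÷ 14.81481 mg/mL = 16.2 mL/hr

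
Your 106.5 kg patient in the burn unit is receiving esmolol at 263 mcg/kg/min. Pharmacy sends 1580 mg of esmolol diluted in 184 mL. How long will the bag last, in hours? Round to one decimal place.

0.9 hours

Dose = 263 mcg/kg/min × 106.5 kg = 28009.5 mcg/min
28009.5 mcg/min × 60 min/hr = 1680570 mcg/hr
Concentration = 1580 mg ÷ 184 mL = 8.586957 mg/mL = 8586.957 mcg/mL
Rate = 1680570 mcg/hr ÷ 8586.957 mcg/mL = 195.7119 mL/hr
Duration = 184 mL ÷ 195.7119 mL/hr = 0.9401572 hr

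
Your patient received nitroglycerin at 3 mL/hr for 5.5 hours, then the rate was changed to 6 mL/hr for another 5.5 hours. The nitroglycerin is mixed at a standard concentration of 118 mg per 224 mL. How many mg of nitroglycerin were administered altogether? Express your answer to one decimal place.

26.1 mg

Concentration = 118 mg ÷ 224 mL = 0.5267857 mg/mL
Stage 1: 3 mL/hr × 5.5 hr = 16.5 mL → 16.5 mL × 0.5267857 mg/mL = 8.691964 mg
Stage 2: 6 mL/hr × 5.5 hr = 33 mL → 33 mL × 0.5267857 mg/mL = 17.38393 mg
Total = 8.691964 + 17.38393 = 26.07589 mg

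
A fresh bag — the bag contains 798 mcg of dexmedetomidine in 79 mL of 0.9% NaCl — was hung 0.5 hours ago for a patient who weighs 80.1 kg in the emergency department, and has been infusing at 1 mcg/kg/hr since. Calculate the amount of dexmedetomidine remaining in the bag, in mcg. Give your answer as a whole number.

Dose = 1 mcg/kg/hr × 80.1 kg = 80.1 mcg/hr
Concentration = 798 mcg ÷ 79 mL = 10.10127 mcg/mL
Rate = 80.1 mcg/hr ÷ 10.10127 mcg/mL = 7.929699 mL/hr
Volume infused = 7.929699 mL/hr × 0.5 hr = 3.96485 mL
Volume remaining = 79 − 3.96485 = 75.03515 mL
Drug remaining = 75.03515 mL × 10.10127 mcg/mL = 757.95 mcg

758 mcg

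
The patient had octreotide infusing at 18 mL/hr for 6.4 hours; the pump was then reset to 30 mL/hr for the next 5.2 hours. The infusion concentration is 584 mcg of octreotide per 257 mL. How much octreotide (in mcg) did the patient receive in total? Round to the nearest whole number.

616 mcg

Concentration = 584 mcg ÷ 257 mL = 2.272374 mcg/mL
Stage 1: 18 mL/hr × 6.4 hr = 115.2 mL → 115.2 mL × 2.272374 mcg/mL = 261.7774 mcg
Stage 2: 30 mL/hr × 5.2 hr = 156 mL → 156 mL × 2.272374 mcg/mL = 354.4903 mcg
Total = 261.7774 + 354.4903 = 616.2677 mcg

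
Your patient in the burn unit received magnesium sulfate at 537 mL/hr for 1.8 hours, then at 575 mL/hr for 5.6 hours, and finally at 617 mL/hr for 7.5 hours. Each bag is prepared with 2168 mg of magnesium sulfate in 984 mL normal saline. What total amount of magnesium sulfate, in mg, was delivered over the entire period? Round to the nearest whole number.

19420 mg

Concentration = 2168 mg ÷ 984 mL = 2.203252 mg/mL
Stage 1: 537 mL/hr × 1.8 hr = 966.6 mL → 966.6 mL × 2.203252 mg/mL = 2129.663 mg
Stage 2: 575 mL/hr × 5.6 hr = 3220 mL → 3220 mL × 2.203252 mg/mL = 7094.472 mg
Stage 3: 617 mL/hr × 7.5 hr = 4627.5 mL → 4627.5 mL × 2.203252 mg/mL = 10195.55 mg
Total = 2129.663 + 7094.472 + 10195.55 = 19419.68 mg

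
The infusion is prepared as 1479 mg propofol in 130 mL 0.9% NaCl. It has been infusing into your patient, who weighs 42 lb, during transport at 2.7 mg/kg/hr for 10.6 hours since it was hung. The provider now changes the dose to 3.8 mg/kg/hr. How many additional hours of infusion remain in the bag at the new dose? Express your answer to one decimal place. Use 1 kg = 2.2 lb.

12.9 hours

Initial rate:
Weight = 42 lb ÷ 2.2 lb/kg = 19.09091 kg
Dose = 2.7 mg/kg/hr × 19.09091 kg = 51.54545 mg/hr
Concentration = 1479 mg ÷ 130 mL = 11.37692 mg/mL
Rate = 51.54545 mg/hr ÷ 11.37692 mg/mL = 4.530703 mL/hr
Volume infused so far = 4.530703 mL/hr × 10.6 hr = 48.02545 mL
Volume remaining = 130 − 48.02545 = 81.97455 mL
New rate:
Dose = 3.8 mg/kg/hr × 19.09091 kg = 72.54545 mg/hr
Rate = 72.54545 mg/hr ÷ 11.37692 mg/mL = 6.376544 mL/hr
Time remaining = 81.97455 mL ÷ 6.376544 mL/hr = 12.85564 hr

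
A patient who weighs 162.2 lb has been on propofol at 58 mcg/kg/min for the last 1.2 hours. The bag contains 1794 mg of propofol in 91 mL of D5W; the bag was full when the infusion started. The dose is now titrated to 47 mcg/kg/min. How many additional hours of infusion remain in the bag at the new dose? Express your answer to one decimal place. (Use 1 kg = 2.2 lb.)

Initial rate:
Weight = 162.2 lb ÷ 2.2 lb/kg = 73.72727 kg
Dose = 58 mcg/kg/min × 73.72727 kg = 4276.182 mcg/min
4276.182 mcg/min × 60 min/hr = 256570.9 mcg/hr
Concentration = 1794 mg ÷ 91 mL = 19.71429 mg/mL = 19714.29 mcg/mL
Rate = 256570.9 mcg/hr ÷ 19714.29 mcg/mL = 13.01447 mL/hr
Volume infused so far = 13.01447 mL/hr × 1.2 hr = 15.61736 mL
Volume remaining = 91 − 15.61736 = 75.38264 mL
New rate:
Dose = 47 mcg/kg/min × 73.72727 kg = 3465.182 mcg/min
3465.182 mcg/min × 60 min/hr = 207910.9 mcg/hr
Rate = 207910.9 mcg/hr ÷ 19714.29 mcg/mL = 10.54621 mL/hr
Time remaining = 75.38264 mL ÷ 10.54621 mL/hr = 7.147845 hr

7.1 hours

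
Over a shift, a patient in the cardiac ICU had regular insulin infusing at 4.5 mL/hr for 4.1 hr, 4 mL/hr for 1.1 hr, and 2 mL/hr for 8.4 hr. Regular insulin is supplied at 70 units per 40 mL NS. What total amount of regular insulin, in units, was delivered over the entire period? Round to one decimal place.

69.4 units

Concentration = 70 units ÷ 40 mL = 1.75 units/mL
Stage 1: 4.5 mL/hr × 4.1 hr = 18.45 mL → 18.45 mL × 1.75 units/mL = 32.2875 units
Stage 2: 4 mL/hr × 1.1 hr = 4.4 mL → 4.4 mL × 1.75 units/mL = 7.7 units
Stage 3: 2 mL/hr × 8.4 hr = 16.8 mL → 16.8 mL × 1.75 units/mL = 29.4 units
Total = 32.2875 + 7.7 + 29.4 = 69.3875 units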